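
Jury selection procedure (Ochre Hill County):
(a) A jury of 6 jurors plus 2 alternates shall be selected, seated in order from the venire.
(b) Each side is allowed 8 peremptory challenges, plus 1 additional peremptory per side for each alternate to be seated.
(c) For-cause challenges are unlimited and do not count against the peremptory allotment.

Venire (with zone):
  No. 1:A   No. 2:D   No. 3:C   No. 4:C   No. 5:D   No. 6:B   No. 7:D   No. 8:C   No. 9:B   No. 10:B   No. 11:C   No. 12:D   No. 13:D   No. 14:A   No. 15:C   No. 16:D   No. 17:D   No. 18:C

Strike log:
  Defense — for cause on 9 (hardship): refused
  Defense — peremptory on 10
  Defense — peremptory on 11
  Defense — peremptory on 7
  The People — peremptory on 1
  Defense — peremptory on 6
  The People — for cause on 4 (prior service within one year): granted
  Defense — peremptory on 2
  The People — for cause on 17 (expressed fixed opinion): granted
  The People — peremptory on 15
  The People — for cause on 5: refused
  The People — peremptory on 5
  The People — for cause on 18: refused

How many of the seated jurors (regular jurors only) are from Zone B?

1

Removed: #1, #2, #4, #5, #6, #7, #10, #11, #15, #17.
Seated jurors 1–6: #3, #8, #9, #12, #13, #14 (alternates #16, #18 not counted).
Of those, in Zone B: #9 → 1.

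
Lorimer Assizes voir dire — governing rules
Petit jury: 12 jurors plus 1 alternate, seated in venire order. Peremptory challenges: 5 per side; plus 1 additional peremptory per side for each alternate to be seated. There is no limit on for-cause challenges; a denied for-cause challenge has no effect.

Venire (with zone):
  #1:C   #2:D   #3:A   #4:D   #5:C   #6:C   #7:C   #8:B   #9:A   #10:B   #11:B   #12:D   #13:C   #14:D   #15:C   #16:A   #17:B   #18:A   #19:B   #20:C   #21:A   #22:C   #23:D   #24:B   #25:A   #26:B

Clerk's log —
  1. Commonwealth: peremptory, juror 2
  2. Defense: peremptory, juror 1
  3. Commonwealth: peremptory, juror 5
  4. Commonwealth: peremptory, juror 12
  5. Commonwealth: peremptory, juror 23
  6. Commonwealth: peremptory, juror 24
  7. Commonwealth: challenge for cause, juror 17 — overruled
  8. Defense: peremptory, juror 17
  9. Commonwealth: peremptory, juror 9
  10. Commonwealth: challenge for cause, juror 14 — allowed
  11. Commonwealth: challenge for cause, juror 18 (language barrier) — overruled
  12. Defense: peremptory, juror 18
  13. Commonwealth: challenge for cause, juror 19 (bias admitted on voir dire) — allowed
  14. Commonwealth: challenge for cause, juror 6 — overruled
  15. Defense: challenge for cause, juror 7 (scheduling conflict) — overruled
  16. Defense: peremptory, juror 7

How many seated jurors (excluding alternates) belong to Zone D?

Removed: #1, #2, #5, #7, #9, #12, #14, #17, #18, #19, #23, #24.
Seated jurors 1–12: #3, #4, #6, #8, #10, #11, #13, #15, #16, #20, #21, #22 (alternates #25 not counted).
Of those, in Zone D: #4 → 1.

1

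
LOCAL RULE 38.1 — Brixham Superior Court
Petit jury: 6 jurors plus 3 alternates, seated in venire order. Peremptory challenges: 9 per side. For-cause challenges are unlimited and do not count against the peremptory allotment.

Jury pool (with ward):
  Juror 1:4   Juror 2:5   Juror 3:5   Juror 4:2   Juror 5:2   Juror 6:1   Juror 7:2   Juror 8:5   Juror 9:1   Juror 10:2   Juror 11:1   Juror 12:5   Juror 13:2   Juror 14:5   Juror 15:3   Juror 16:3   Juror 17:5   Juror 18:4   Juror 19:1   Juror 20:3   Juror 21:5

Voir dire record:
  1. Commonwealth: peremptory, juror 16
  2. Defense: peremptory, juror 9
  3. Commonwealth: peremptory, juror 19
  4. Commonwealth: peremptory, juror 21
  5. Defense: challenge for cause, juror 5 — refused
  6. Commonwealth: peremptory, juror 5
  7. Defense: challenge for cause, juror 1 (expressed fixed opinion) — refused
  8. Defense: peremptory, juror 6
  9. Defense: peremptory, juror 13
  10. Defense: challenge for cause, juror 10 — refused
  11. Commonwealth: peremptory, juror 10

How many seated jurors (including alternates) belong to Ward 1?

1

Removed: #5, #6, #9, #10, #13, #16, #19, #21.
Seated (9 incl. alternates): #1, #2, #3, #4, #7, #8, #11, #12, #14.
Of those, in Ward 1: #11 → 1.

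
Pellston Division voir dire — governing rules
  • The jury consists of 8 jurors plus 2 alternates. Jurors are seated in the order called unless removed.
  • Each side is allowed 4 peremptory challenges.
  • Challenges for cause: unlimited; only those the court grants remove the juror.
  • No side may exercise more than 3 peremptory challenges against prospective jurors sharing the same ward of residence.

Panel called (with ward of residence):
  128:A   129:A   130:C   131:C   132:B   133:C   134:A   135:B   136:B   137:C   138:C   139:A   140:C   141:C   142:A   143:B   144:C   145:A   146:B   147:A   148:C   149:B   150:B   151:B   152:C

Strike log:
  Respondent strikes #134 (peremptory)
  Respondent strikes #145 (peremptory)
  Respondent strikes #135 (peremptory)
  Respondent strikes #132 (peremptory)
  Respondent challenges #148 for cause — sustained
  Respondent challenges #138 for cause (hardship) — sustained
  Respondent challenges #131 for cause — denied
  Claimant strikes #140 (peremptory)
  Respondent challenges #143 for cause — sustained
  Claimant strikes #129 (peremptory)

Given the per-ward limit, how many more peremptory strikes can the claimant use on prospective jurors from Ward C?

Claimant peremptories so far: #140, #129 — 2 of 4 used, 2 left overall.
Against Ward C: #140 — 1 used; per-ward cap 3 leaves 2.
Binding limit: min(2, 2) = 2.

2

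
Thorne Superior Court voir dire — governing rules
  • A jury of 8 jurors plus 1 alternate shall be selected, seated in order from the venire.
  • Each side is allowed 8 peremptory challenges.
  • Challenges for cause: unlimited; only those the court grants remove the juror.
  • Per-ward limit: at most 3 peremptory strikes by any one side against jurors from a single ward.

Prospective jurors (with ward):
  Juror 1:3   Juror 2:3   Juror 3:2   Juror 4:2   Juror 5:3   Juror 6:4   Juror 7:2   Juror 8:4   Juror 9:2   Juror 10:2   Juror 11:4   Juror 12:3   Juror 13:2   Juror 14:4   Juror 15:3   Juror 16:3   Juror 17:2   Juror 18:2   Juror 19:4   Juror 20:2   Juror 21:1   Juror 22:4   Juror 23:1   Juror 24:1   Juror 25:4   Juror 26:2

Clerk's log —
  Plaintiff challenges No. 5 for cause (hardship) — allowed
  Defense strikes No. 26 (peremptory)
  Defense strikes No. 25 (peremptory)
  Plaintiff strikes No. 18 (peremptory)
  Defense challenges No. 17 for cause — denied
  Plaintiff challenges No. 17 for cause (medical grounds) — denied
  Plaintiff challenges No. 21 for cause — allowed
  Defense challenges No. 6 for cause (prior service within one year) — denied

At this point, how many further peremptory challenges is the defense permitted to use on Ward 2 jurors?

Defense peremptories so far: #26, #25 — 2 of 8 used, 6 left overall.
Against Ward 2: #26 — 1 used; per-ward cap 3 leaves 2.
Binding limit: min(6, 2) = 2.

2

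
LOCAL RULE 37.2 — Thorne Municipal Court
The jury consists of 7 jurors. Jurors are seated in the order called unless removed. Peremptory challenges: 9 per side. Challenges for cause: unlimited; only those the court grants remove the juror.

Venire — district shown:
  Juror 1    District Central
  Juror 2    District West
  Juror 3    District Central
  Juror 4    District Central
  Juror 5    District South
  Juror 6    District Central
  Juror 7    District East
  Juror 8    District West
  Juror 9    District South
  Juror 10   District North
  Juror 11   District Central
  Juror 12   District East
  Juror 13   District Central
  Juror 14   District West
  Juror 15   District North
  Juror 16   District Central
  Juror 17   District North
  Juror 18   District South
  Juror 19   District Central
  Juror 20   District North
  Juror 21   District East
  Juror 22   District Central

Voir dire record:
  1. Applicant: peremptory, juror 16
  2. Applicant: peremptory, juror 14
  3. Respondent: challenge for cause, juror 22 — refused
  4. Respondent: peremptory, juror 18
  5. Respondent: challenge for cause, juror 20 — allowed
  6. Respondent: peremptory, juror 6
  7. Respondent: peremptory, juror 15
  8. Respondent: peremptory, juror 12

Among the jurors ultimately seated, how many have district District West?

Removed: #6, #12, #14, #15, #16, #18, #20.
Seated jurors 1–7: #1, #2, #3, #4, #5, #7, #8.
Of those, in District West: #2, #8 → 2.

2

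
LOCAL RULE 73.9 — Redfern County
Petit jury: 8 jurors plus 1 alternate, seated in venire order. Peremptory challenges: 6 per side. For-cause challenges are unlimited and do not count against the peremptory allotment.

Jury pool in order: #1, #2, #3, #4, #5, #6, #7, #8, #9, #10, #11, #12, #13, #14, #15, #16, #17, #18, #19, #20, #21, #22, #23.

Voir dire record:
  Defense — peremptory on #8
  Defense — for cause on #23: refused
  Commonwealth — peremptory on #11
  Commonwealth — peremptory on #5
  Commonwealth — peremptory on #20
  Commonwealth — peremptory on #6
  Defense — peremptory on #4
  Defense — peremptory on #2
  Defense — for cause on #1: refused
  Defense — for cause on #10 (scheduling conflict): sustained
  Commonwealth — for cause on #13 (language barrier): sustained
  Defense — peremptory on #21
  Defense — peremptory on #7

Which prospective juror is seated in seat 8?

17

Removed: #2, #4, #5, #6, #7, #8, #10, #11, #13, #20, #21. (#1, #23 stay — for-cause denied.)
Seating in order: seats 1–8 → #1, #3, #9, #12, #14, #15, #16, #17; alternates → #18.
So seat 8 is #17.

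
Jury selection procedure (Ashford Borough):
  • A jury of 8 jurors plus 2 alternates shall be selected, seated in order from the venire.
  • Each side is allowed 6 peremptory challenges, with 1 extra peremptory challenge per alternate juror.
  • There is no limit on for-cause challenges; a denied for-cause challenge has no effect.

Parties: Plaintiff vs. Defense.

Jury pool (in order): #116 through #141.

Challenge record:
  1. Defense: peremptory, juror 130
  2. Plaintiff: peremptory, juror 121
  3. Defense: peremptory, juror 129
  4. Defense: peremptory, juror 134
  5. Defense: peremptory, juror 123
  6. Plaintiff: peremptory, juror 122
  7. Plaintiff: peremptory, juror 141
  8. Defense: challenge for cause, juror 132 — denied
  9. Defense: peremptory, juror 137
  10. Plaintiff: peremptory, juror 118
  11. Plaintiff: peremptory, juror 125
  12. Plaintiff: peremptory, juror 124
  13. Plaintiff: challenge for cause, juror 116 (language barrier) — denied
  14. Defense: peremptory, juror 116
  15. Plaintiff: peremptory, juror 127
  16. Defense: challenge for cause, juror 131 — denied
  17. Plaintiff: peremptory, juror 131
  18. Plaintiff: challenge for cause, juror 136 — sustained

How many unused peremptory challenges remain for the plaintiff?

Plaintiff allotment: 6 base + 1 × 2 alternates = 8.
Plaintiff peremptories used: #121, #122, #141, #118, #125, #124, #127, #131 — 8 (for-cause on #116, #136 don't count).
Remaining: 8 − 8 = 0.

0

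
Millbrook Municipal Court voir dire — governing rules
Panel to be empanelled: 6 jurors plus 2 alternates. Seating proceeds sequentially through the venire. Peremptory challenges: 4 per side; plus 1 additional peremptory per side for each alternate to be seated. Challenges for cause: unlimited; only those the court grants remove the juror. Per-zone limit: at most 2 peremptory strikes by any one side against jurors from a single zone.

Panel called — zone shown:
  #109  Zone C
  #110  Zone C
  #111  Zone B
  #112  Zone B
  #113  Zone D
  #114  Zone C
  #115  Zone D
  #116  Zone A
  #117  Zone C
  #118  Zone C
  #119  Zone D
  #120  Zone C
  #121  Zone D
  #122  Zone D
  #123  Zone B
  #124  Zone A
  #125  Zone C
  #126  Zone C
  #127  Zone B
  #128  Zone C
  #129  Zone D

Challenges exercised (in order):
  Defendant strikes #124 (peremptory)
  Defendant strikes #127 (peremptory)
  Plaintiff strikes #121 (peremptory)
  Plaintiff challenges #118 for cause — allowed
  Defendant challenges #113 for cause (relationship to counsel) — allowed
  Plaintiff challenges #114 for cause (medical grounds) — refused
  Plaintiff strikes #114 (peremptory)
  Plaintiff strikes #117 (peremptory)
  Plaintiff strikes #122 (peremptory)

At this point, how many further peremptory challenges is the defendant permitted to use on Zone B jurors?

1

Defendant peremptories so far: #124, #127 — 2 of 6 used, 4 left overall.
Against Zone B: #127 — 1 used; per-zone cap 2 leaves 1.
Binding limit: min(4, 1) = 1.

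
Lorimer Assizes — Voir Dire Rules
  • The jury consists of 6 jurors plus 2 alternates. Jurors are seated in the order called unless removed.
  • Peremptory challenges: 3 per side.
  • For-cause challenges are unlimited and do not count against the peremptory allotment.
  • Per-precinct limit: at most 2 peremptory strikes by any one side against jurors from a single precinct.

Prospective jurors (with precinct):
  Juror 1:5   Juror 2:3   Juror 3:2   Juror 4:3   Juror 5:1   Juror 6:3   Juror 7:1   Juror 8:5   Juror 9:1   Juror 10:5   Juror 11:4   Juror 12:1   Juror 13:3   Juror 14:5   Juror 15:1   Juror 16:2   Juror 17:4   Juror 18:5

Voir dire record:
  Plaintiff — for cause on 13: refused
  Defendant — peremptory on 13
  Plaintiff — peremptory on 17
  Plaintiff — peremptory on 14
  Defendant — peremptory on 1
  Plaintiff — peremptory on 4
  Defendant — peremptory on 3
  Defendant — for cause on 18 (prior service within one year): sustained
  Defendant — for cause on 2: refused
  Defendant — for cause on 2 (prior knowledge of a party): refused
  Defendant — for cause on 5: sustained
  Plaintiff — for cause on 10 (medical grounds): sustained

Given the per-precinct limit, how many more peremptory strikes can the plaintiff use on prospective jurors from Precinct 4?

0

Plaintiff peremptories so far: #17, #14, #4 — 3 of 3 used, 0 left overall.
Against Precinct 4: #17 — 1 used; per-precinct cap 2 leaves 1.
Binding limit: min(0, 1) = 0.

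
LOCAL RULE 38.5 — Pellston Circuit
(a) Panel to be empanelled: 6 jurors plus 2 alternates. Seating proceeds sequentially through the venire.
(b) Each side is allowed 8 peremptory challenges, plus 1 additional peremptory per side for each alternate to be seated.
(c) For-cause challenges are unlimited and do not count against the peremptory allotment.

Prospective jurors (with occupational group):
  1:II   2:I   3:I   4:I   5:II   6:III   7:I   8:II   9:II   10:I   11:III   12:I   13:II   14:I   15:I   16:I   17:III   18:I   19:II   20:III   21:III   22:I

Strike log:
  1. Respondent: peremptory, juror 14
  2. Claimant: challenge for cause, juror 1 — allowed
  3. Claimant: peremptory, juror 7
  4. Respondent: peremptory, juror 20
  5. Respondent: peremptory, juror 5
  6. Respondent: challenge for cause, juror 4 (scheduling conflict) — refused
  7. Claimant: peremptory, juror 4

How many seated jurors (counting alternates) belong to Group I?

Removed: #1, #4, #5, #7, #14, #20.
Seated (8 incl. alternates): #2, #3, #6, #8, #9, #10, #11, #12.
Of those, in Group I: #2, #3, #10, #12 → 4.

4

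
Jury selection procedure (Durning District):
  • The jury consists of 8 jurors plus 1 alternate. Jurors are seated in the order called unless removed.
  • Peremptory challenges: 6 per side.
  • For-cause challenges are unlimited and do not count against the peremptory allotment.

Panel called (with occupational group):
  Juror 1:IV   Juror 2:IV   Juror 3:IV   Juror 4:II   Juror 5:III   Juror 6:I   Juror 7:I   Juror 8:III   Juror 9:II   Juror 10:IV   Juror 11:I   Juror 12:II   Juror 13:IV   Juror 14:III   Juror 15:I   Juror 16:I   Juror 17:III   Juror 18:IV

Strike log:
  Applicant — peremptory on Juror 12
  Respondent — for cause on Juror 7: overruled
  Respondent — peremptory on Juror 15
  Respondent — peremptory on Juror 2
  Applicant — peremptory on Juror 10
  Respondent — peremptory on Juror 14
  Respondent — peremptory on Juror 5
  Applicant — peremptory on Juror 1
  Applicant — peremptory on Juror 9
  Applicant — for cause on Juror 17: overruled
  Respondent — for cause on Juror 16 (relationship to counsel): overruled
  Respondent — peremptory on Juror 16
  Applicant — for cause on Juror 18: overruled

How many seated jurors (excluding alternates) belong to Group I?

3

Removed: #1, #2, #5, #9, #10, #12, #14, #15, #16.
Seated jurors 1–8: #3, #4, #6, #7, #8, #11, #13, #17 (alternates #18 not counted).
Of those, in Group I: #6, #7, #11 → 3.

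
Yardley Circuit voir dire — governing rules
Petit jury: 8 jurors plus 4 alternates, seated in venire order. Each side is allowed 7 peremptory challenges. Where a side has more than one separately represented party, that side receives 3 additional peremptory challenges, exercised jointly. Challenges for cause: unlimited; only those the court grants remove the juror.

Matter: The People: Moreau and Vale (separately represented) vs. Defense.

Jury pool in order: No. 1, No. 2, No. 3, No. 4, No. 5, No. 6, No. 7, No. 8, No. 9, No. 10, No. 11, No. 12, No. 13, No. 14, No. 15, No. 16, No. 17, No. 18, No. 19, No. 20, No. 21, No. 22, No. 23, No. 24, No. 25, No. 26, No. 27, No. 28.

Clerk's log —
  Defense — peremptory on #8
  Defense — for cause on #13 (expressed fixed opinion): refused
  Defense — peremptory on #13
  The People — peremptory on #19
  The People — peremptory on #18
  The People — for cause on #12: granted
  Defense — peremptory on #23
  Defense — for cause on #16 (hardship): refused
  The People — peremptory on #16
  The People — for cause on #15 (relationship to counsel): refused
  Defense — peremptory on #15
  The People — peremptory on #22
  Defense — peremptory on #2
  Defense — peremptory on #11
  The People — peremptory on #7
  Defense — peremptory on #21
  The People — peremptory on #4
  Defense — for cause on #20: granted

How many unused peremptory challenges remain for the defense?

0

Defense allotment: 7.
Defense peremptories used: #8, #13, #23, #15, #2, #11, #21 — 7 (for-cause on #13, #16, #20 don't count).
Remaining: 7 − 7 = 0.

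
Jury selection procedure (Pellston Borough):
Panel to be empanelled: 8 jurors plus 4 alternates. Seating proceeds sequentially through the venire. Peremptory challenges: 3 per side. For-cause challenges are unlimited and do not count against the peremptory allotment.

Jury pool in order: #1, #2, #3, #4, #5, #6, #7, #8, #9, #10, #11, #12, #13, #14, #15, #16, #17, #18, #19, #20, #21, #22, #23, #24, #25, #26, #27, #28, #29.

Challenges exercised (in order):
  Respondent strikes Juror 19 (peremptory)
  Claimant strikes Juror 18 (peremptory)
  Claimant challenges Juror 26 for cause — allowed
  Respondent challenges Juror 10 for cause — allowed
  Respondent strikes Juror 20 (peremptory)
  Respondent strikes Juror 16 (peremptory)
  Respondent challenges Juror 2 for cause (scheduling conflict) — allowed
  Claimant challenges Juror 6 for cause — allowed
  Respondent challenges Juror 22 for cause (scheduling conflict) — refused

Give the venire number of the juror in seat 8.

Removed: #2, #6, #10, #16, #18, #19, #20, #26. (#22 stays — for-cause denied.)
Filling seats in venire order through position 8: #1, #3, #4, #5, #7, #8, #9, #11.
So seat 8 is #11.

11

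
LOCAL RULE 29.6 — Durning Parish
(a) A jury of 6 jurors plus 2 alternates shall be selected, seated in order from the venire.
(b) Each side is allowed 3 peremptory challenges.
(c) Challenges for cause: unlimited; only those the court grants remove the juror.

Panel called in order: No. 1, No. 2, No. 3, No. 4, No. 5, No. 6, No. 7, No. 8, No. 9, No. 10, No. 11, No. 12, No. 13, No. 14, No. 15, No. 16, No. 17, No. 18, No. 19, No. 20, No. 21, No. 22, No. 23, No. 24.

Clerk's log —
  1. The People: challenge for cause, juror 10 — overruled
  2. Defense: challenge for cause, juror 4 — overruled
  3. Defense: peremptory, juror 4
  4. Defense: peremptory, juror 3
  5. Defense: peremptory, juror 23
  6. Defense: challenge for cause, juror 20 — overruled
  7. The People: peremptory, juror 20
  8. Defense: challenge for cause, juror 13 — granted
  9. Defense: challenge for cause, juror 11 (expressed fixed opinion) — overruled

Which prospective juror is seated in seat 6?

Removed: #3, #4, #13, #20, #23. (#10, #11 stay — for-cause denied.)
Seating in order: seats 1–6 → #1, #2, #5, #6, #7, #8; alternates → #9, #10.
So seat 6 is #8.

8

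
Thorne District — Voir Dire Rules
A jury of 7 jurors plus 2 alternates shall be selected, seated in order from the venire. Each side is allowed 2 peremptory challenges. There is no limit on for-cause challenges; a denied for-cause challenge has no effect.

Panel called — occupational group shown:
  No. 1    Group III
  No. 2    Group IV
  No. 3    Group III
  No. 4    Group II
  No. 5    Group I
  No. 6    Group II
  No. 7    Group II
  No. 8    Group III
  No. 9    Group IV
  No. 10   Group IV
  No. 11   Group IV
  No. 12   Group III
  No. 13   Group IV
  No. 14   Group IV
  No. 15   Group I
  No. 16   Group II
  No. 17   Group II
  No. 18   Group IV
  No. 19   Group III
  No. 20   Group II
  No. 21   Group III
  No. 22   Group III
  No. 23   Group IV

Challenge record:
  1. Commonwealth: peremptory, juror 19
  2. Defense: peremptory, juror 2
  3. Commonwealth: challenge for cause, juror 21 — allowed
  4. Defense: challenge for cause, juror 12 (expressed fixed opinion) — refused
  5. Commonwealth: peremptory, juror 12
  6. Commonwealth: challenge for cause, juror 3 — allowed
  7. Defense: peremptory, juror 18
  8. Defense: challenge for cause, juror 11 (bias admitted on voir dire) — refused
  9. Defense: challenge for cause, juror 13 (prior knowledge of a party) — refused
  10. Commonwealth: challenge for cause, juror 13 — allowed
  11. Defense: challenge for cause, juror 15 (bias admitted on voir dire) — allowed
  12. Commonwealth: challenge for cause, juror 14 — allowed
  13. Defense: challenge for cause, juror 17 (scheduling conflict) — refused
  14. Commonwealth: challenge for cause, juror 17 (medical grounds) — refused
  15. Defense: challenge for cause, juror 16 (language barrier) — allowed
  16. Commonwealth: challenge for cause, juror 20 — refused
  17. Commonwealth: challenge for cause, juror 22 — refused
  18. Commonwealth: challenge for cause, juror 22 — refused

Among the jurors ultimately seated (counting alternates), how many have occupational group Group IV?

3

Removed: #2, #3, #12, #13, #14, #15, #16, #18, #19, #21.
Seated (9 incl. alternates): #1, #4, #5, #6, #7, #8, #9, #10, #11.
Of those, in Group IV: #9, #10, #11 → 3.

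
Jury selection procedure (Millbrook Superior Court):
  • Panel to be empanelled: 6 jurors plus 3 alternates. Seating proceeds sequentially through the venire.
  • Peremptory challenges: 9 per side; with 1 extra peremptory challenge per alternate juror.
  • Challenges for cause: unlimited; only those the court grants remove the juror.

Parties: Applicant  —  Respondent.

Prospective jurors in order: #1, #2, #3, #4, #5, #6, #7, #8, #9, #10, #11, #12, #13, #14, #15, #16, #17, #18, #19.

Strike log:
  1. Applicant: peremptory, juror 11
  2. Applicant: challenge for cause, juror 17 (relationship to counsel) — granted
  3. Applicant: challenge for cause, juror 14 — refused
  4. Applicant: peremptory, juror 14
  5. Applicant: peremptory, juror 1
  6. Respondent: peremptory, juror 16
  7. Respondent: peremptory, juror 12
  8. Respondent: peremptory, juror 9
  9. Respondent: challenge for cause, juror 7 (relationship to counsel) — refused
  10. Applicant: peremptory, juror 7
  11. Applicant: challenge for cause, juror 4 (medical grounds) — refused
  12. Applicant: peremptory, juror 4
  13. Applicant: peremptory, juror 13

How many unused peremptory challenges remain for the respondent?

9

Respondent allotment: 9 base + 1 × 3 alternates = 12.
Respondent peremptories used: #16, #12, #9 — 3 (the for-cause on #7 doesn't count).
Remaining: 12 − 3 = 9.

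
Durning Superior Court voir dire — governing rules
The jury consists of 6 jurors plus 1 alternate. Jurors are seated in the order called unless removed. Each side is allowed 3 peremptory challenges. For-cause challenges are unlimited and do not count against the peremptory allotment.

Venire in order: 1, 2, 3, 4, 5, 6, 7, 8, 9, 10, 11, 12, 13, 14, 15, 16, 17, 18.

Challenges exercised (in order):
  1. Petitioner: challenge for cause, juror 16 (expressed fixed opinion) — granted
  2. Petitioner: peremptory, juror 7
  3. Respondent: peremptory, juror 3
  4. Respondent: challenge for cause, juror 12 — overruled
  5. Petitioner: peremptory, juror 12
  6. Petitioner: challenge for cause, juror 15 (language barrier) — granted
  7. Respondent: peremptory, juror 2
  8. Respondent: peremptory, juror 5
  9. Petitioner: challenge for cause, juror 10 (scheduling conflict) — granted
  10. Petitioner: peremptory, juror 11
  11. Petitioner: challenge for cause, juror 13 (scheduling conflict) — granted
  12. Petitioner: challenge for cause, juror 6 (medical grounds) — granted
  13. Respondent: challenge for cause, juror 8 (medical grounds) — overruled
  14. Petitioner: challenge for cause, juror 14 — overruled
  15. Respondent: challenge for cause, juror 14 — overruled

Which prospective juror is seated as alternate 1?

Removed: #2, #3, #5, #6, #7, #10, #11, #12, #13, #15, #16. (#8, #14 stay — for-cause denied.)
Seating in order: seats 1–6 → #1, #4, #8, #9, #14, #17; alternates → #18.
So alternate 1 is #18.

18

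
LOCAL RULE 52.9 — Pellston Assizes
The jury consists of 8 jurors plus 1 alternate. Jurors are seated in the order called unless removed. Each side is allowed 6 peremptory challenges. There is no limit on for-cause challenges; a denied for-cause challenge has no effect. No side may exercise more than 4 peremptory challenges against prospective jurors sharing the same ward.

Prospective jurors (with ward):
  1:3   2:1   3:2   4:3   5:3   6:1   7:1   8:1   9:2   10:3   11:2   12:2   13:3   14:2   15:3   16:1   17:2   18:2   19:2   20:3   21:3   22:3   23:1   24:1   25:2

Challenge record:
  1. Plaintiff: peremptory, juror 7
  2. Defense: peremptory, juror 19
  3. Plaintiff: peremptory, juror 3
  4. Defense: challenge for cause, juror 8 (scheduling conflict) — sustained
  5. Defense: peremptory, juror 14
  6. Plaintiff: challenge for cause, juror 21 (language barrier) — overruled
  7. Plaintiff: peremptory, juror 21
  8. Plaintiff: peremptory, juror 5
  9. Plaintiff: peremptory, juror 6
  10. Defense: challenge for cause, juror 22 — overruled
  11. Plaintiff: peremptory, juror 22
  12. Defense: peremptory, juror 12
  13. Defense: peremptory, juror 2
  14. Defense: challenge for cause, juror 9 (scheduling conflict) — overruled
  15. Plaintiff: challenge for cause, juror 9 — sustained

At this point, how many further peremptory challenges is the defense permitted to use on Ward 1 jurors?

2

Defense peremptories so far: #19, #14, #12, #2 — 4 of 6 used, 2 left overall.
Against Ward 1: #2 — 1 used; per-ward cap 4 leaves 3.
Binding limit: min(2, 3) = 2.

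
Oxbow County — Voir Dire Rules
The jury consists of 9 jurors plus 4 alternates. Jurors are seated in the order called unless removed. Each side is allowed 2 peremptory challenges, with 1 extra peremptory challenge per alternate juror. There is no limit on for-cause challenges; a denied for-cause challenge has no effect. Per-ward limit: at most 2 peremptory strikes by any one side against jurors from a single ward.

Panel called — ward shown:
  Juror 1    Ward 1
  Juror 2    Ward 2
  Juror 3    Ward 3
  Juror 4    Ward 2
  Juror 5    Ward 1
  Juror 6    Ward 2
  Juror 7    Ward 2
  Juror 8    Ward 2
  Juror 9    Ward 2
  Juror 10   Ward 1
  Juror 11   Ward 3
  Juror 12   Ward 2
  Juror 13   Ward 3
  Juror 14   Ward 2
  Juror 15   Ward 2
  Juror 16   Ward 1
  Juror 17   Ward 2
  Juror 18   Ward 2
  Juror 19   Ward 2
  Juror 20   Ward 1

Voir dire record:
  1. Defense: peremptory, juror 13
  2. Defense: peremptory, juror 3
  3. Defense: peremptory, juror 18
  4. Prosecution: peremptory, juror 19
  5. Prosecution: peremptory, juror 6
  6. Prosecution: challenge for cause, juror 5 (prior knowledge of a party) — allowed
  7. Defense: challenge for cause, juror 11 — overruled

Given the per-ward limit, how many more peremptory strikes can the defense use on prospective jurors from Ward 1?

Defense peremptories so far: #13, #3, #18 — 3 of 6 used, 3 left overall.
Against Ward 1: none yet — per-ward cap 2 leaves 2.
Binding limit: min(3, 2) = 2.

2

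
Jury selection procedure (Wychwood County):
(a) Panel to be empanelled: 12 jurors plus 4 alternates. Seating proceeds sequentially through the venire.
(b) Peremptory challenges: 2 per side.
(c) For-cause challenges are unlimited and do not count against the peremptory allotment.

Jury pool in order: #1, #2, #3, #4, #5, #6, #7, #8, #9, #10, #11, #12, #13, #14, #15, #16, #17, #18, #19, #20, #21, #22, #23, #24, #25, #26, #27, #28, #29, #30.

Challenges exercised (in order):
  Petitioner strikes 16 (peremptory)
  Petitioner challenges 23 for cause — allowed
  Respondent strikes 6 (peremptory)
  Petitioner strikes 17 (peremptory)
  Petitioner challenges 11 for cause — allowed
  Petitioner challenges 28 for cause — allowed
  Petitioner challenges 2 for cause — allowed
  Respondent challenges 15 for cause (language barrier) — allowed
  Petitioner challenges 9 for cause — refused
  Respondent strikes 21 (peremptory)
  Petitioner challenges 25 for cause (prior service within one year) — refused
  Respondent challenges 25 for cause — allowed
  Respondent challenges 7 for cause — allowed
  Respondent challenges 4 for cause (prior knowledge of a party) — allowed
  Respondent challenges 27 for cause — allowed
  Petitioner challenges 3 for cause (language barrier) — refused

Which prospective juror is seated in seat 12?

20

Removed: #2, #4, #6, #7, #11, #15, #16, #17, #21, #23, #25, #27, #28. (#3, #9 stay — for-cause denied.)
Seating in order: seats 1–12 → #1, #3, #5, #8, #9, #10, #12, #13, #14, #18, #19, #20; alternates → #22, #24, #26, #29.
So seat 12 is #20.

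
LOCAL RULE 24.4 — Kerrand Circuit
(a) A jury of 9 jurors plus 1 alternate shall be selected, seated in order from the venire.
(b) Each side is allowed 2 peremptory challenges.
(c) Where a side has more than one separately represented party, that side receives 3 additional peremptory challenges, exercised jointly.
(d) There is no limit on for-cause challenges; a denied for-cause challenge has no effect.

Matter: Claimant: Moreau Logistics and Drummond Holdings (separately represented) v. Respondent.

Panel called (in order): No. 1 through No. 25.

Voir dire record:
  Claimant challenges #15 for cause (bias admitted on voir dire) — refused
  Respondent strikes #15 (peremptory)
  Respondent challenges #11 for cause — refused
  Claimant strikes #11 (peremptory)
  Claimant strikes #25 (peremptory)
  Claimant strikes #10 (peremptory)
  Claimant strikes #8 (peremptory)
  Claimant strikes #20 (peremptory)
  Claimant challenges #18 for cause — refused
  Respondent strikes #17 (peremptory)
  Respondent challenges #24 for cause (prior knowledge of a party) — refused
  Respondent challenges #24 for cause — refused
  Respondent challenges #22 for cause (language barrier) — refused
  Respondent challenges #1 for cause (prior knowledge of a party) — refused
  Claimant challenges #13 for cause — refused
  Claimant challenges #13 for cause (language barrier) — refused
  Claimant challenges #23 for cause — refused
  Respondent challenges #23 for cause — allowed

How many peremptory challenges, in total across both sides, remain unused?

0

Claimant allotment: 2 base + 3 multi-party = 5. Respondent allotment: 2.
Claimant peremptories used: #11, #25, #10, #8, #20 — 5 (for-cause on #15, #18, #13, #13, #23 don't count).
Respondent peremptories used: #15, #17 — 2 (for-cause on #11, #24, #24, #22, #1, #23 don't count).
Remaining: (5 − 5) + (2 − 2) = 0.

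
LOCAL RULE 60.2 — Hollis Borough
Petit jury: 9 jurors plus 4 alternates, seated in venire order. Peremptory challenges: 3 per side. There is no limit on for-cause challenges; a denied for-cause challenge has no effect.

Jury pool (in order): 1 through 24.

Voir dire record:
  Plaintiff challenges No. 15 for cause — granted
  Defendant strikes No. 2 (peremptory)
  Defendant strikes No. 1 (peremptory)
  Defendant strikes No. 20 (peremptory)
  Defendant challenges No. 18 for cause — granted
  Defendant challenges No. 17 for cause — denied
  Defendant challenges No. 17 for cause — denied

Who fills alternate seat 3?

14

Removed: #1, #2, #15, #18, #20. (#17 stays — for-cause denied.)
Filling seats in venire order through position 12: #3, #4, #5, #6, #7, #8, #9, #10, #11, #12, #13, #14.
So alternate 3 is #14.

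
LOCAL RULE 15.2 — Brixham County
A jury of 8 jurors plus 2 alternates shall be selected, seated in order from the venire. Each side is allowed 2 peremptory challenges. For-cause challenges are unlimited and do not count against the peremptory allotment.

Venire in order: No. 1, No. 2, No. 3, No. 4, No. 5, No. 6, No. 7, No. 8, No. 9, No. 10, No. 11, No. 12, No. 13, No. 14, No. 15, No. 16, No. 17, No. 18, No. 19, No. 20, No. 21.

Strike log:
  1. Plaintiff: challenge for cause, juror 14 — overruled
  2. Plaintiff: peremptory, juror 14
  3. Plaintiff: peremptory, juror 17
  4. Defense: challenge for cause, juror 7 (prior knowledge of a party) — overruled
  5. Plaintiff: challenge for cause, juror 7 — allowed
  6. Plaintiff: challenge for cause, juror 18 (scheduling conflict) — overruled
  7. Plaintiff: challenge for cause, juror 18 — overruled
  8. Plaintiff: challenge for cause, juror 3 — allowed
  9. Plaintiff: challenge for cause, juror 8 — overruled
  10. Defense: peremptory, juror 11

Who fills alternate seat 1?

12

Removed: #3, #7, #11, #14, #17. (#8, #18 stay — for-cause denied.)
Seating in order: seats 1–8 → #1, #2, #4, #5, #6, #8, #9, #10; alternates → #12, #13.
So alternate 1 is #12.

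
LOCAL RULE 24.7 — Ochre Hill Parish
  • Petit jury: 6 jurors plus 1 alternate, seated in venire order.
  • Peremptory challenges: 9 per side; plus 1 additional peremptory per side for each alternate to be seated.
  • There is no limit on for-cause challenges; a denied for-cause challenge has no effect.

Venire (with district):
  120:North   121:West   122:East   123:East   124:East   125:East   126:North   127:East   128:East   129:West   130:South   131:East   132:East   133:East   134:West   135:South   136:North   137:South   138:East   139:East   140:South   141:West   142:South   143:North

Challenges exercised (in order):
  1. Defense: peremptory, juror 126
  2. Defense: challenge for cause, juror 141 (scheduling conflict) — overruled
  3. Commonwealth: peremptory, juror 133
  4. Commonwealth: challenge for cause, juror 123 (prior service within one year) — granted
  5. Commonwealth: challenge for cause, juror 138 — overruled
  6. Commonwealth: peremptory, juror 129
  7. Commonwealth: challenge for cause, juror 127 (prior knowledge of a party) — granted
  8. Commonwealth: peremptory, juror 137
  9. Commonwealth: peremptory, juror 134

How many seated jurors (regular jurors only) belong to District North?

1

Removed: #123, #126, #127, #129, #133, #134, #137.
Seated jurors 1–6: #120, #121, #122, #124, #125, #128 (alternates #130 not counted).
Of those, in District North: #120 → 1.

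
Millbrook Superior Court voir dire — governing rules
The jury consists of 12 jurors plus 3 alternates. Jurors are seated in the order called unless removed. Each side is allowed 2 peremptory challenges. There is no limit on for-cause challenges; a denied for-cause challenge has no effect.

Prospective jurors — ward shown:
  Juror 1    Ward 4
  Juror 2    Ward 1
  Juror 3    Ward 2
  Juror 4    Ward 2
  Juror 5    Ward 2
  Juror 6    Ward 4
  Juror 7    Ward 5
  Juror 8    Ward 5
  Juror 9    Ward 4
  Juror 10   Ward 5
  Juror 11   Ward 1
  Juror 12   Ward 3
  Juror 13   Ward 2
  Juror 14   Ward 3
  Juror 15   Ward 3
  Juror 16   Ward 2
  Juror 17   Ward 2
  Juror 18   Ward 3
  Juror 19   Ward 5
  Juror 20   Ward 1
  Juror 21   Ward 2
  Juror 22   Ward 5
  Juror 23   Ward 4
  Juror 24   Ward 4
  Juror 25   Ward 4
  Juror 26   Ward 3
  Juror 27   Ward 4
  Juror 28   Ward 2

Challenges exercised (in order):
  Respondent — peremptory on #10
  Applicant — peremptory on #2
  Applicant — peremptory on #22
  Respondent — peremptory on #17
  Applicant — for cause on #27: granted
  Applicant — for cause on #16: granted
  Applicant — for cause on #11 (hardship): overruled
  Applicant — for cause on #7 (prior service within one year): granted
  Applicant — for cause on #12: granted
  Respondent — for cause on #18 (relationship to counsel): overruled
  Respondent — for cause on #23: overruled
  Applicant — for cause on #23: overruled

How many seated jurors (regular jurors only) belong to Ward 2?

Removed: #2, #7, #10, #12, #16, #17, #22, #27.
Seated jurors 1–12: #1, #3, #4, #5, #6, #8, #9, #11, #13, #14, #15, #18 (alternates #19, #20, #21 not counted).
Of those, in Ward 2: #3, #4, #5, #13 → 4.

4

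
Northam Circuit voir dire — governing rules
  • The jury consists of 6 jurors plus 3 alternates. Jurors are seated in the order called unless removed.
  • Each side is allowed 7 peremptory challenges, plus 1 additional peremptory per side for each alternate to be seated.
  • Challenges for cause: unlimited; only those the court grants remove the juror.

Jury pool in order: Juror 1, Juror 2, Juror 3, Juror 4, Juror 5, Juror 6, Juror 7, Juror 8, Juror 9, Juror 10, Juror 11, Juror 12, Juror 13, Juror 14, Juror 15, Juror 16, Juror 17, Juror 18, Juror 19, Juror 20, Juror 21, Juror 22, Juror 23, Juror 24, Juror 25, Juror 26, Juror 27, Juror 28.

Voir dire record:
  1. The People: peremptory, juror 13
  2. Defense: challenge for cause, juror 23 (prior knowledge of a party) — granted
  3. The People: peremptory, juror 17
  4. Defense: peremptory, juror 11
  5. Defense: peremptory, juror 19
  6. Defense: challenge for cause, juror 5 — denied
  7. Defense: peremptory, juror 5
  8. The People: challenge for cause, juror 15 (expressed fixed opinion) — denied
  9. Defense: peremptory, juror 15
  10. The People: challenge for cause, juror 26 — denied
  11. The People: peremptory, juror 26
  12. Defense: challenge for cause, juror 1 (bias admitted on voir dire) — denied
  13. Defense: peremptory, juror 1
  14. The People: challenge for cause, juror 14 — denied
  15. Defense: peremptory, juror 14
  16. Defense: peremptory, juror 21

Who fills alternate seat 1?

Removed: #1, #5, #11, #13, #14, #15, #17, #19, #21, #23, #26.
Seating in order: seats 1–6 → #2, #3, #4, #6, #7, #8; alternates → #9, #10, #12.
So alternate 1 is #9.

9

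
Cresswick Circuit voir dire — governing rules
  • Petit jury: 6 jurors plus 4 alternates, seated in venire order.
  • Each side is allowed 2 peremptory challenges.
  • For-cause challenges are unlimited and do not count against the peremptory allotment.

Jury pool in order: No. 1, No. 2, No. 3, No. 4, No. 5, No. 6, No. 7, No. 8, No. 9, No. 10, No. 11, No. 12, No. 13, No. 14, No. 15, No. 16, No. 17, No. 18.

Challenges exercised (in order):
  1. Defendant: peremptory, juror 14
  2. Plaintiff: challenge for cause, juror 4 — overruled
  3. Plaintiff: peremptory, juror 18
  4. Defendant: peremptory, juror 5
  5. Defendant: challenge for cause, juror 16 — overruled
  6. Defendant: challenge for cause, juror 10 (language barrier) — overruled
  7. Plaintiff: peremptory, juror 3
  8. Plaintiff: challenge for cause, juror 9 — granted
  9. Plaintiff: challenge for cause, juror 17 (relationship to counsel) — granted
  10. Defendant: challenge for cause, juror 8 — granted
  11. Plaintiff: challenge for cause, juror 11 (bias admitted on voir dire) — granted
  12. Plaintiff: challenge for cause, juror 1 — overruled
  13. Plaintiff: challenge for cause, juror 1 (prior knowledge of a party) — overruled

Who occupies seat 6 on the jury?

10

Removed: #3, #5, #8, #9, #11, #14, #17, #18. (#1, #4, #10, #16 stay — for-cause denied.)
Seating in order: seats 1–6 → #1, #2, #4, #6, #7, #10; alternates → #12, #13, #15, #16.
So seat 6 is #10.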